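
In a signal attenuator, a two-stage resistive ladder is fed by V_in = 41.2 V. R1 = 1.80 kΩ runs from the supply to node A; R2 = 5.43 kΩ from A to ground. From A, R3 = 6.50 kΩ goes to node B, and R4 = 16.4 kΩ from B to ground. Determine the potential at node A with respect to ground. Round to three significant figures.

V_A ≈ 29.2 V

The second stage (R3 + R4 = 22.90 kΩ) loads node A in parallel with R2.
R2 ‖ (R3+R4) = 4.389 kΩ.
First divider: V_A = V_in · 4.389/(1.80 + 4.389) = 29.22 V.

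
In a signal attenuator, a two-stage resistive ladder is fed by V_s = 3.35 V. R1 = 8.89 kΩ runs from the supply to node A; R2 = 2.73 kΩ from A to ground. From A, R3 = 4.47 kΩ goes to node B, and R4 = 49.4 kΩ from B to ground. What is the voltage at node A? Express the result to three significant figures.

V_A ≈ 0.758 V

Node A sees R2 in parallel with the series input of stage 2, R3 + R4 = 53.87 kΩ.
Effective lower resistance at A: R2 ‖ 53.87 = 2.598 kΩ.
V_A = 3.35 × 2.598/(8.89 + 2.598) = 0.7577 V.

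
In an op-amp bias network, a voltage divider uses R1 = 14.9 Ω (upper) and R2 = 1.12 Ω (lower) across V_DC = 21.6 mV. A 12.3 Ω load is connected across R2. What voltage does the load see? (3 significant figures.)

V_out ≈ 1.39 mV

First combine the lower leg with the load: R2 ‖ R_L = 1.027 Ω.
Now apply the divider: V_out = 21.6 × 0.06445 = 1.392 mV.
(Unloaded it would be 1.51 mV; the load pulls it down.)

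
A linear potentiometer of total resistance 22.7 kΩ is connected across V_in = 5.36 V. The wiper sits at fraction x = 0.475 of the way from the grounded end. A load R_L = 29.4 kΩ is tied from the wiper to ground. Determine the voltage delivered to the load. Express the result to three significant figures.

Split the track: R_lower = x·R_p = 10.78 kΩ, R_upper = (1−x)·R_p = 11.92 kΩ.
R_L loads the lower segment: effective lower R = 7.889 kΩ.
Then V_out = V_in · 7.889/(11.92 + 7.889) = 2.135 V.
(Unloaded: V_out = x·V_in = 2.55 V.)

V_out ≈ 2.13 V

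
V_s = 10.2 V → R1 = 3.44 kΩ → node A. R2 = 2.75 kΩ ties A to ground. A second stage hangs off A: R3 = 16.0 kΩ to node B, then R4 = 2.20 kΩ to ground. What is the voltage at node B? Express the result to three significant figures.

V_B ≈ 0.505 V

Node A sees R2 in parallel with the series input of stage 2, R3 + R4 = 18.20 kΩ.
Effective lower resistance at A: R2 ‖ 18.20 = 2.389 kΩ.
So V_A = 10.2 × 0.4098 = 4.180 V.
V_B = V_A × 0.1209 = 0.5053 V.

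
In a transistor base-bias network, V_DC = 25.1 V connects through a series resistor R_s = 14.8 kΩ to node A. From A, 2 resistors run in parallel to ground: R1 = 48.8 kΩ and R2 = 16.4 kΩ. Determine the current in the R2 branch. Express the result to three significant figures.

I ≈ 0.694 mA

Combine the parallel branches: R_p = (1/48.8 + 1/16.4)⁻¹ = 12.27 kΩ.
V_A = 25.1 × 12.27/27.07 = 11.38 V.
Branch current I = V_A/R2 = 11.38/16.4 = 0.6939 mA.
(Equivalently: I_total = 0.9271 mA, then current-divider fraction G_k/ΣG = 0.7485.)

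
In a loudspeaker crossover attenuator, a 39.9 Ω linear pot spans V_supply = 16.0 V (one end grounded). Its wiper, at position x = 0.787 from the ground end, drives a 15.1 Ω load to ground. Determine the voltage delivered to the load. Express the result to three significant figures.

V_out ≈ 8.73 V

The pot divides into 8.499 Ω above the wiper and 31.40 Ω below.
R_L loads the lower segment: effective lower R = 10.20 Ω.
Then V_out = V_supply · 10.20/(8.499 + 10.20) = 8.727 V.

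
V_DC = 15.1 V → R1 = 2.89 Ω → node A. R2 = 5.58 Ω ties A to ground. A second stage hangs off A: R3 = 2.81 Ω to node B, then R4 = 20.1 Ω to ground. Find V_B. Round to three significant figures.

V_B ≈ 8.06 V

The second stage (R3 + R4 = 22.91 Ω) loads node A in parallel with R2.
Effective lower resistance at A: R2 ‖ 22.91 = 4.487 Ω.
First divider: V_A = V_DC · 4.487/(2.89 + 4.487) = 9.185 V.
V_B = V_A × 0.8773 = 8.058 V.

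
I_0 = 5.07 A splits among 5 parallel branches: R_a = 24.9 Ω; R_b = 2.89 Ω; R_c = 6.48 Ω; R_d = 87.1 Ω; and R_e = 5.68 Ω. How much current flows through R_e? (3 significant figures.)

Conductances: ΣG = 1/24.9 + 1/2.89 + 1/6.48 + 1/87.1 + 1/5.68 = 0.7280 (1/Ω).
By the current-divider rule, I = I_0 · G_k/ΣG = 5.07 × 0.2418 = 1.226 A.

I ≈ 1.23 A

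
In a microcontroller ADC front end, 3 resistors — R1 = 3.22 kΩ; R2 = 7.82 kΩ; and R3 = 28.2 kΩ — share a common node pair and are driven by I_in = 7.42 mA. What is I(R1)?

Total conductance ΣG = 1/3.22 + 1/7.82 + 1/28.2 = 0.4739 (units of 1/kΩ).
Current divider: I(R1) = I_in · G_k/ΣG = 7.42 × (0.3106/0.4739) = 7.42 × 0.6553 = 4.863 mA.

I ≈ 4.86 mA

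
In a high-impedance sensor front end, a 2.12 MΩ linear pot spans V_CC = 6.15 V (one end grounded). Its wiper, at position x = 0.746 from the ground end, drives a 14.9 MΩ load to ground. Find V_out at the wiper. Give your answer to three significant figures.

The pot divides into 0.5385 MΩ above the wiper and 1.582 MΩ below.
(x·R_p) ‖ R_L = 1.430 MΩ.
V_out = 6.15 × 1.430/(0.5385 + 1.430) = 4.467 V.
(Unloaded: V_out = x·V_CC = 4.59 V.)

V_out ≈ 4.47 V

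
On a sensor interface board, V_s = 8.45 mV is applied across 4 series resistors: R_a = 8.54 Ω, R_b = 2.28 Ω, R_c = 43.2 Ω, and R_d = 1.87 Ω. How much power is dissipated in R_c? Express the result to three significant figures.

ΣR = 55.89 Ω → I = 8.45/55.89 = 0.1512 mA.
P = I²R = 0.02286 × 43.2 = 0.9875 µW.

P ≈ 0.987 µW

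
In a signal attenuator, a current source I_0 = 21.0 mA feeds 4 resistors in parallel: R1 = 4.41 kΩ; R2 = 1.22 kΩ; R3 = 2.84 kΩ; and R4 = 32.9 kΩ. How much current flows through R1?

I ≈ 3.33 mA

Conductances: ΣG = 1/4.41 + 1/1.22 + 1/2.84 + 1/32.9 = 1.429 (1/kΩ).
Current divider: I(R1) = I_0 · G_k/ΣG = 21.0 × (0.2268/1.429) = 21.0 × 0.1587 = 3.332 mA.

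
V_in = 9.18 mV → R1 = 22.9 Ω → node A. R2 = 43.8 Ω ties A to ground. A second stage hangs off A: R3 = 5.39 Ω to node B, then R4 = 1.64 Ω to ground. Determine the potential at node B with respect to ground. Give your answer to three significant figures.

V_B ≈ 0.448 mV

The second stage (R3 + R4 = 7.030 Ω) loads node A in parallel with R2.
Effective lower resistance at A: R2 ‖ 7.030 = 6.058 Ω.
V_A = 9.18 × 6.058/(22.9 + 6.058) = 1.920 mV.
Stage 2 is unloaded, so V_B = V_A · R4/(R3+R4) = 1.920 × 1.64/7.030 = 0.4480 mV.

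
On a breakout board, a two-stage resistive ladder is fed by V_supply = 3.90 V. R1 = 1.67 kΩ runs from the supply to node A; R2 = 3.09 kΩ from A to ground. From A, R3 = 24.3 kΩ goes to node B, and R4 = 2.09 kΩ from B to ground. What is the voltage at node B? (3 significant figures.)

Node A sees R2 in parallel with the series input of stage 2, R3 + R4 = 26.39 kΩ.
Effective lower resistance at A: R2 ‖ 26.39 = 2.766 kΩ.
First divider: V_A = V_supply · 2.766/(1.67 + 2.766) = 2.432 V.
V_B = V_A × 0.07920 = 0.1926 V.

V_B ≈ 0.193 V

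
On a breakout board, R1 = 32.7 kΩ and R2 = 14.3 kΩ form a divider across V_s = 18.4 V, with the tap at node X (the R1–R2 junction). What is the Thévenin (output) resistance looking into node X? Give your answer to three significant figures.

R_th ≈ 9.95 kΩ

With V_s suppressed (replaced by a short), R_th = R1 ‖ R2 = (32.70 × 14.3)/(32.70 + 14.3) = 9.949 kΩ.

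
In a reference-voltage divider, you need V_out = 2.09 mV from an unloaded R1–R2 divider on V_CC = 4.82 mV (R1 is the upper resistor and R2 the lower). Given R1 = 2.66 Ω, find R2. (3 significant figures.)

R2 ≈ 2.04 Ω

V_out/V_CC = R2/(R1+R2) = 0.4336.
Rearranging, R2 = R1·k/(1−k) = 2.66 × 0.7656 = 2.036 Ω.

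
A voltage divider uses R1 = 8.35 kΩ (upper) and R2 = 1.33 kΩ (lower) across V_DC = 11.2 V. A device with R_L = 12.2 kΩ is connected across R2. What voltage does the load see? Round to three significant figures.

R2 ‖ R_L = (1.33 × 12.2)/(1.33 + 12.2) = 1.199 kΩ.
Voltage divider with the loaded lower leg: V_out = 11.2 × 1.199/(8.35 + 1.199) = 11.2 × 0.1256 = 1.407 V.
(Unloaded it would be 1.54 V; the load pulls it down.)

V_out ≈ 1.41 V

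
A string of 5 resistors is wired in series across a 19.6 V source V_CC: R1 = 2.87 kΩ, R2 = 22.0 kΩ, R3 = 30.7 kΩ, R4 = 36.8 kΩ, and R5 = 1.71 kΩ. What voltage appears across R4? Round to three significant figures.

V ≈ 7.67 V

Series total: ΣR = 2.87 + 22.0 + 30.7 + 36.8 + 1.71 = 94.08 kΩ.
Voltage divider: V = V_CC · (36.80 / 94.08) = 19.6 × 0.3912 = 7.667 V.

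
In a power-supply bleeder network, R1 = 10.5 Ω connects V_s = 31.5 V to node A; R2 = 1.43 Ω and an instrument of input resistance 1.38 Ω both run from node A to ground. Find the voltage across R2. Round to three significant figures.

R2 ‖ R_L = (1.43 × 1.38)/(1.43 + 1.38) = 0.7023 Ω.
Then V_out = V_s · R2'/(R1 + R2') = 31.5 × 0.7023/11.20 = 1.975 V.

V_out ≈ 1.97 V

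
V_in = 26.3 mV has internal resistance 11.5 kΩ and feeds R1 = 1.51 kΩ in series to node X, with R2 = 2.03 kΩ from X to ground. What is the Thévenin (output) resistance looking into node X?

R_th ≈ 1.76 kΩ

R1' = 11.5 + 1.51 = 13.01 kΩ (source resistance + R1).
Zeroing V_in shorts the top of R1' to ground, so R_th = R1' ‖ R2 = 1.756 kΩ.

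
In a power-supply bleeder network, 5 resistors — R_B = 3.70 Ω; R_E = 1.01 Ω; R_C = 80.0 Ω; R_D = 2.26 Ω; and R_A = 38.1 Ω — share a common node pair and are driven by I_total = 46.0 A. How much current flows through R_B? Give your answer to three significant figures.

I ≈ 7.14 A

ΣG = 1/3.70 + 1/1.01 + 1/80.0 + 1/2.26 + 1/38.1 = 1.742.
R_B takes the fraction G_k/ΣG = 0.2703/1.742 = 0.1552, so I = 46.0 × 0.1552 = 7.139 A.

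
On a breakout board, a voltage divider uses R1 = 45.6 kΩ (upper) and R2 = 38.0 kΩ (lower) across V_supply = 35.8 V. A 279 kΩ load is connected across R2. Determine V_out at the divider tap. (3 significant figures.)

First combine the lower leg with the load: R2 ‖ R_L = 33.44 kΩ.
Then V_out = V_supply · R2'/(R1 + R2') = 35.8 × 33.44/79.04 = 15.15 V.

V_out ≈ 15.1 V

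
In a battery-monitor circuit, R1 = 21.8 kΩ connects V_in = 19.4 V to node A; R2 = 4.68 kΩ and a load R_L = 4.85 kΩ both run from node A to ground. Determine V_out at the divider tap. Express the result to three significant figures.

First combine the lower leg with the load: R2 ‖ R_L = 2.382 kΩ.
Then V_out = V_in · R2'/(R1 + R2') = 19.4 × 2.382/24.18 = 1.911 V.

V_out ≈ 1.91 V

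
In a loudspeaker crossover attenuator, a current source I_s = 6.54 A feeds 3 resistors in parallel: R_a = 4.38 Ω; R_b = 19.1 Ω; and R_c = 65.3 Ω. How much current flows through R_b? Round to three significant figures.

Total conductance ΣG = 1/4.38 + 1/19.1 + 1/65.3 = 0.2960 (units of 1/Ω).
Current divider: I(R_b) = I_s · G_k/ΣG = 6.54 × (0.05236/0.2960) = 6.54 × 0.1769 = 1.157 A.

I ≈ 1.16 A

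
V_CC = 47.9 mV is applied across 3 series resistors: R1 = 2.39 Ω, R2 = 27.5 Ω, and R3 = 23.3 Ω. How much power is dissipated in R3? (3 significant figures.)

The common current is I = 47.9/53.19 = 0.9005 mA.
P(R3) = I²·R3 = (0.9005)² × 23.3 = 18.90 µW.

P ≈ 18.9 µW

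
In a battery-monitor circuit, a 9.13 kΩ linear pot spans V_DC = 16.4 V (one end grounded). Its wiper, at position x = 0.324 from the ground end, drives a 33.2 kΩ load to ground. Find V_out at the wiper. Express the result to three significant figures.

V_out ≈ 5.01 V

The pot divides into 6.172 kΩ above the wiper and 2.958 kΩ below.
Lower segment in parallel with the load: 2.958 ‖ 33.2 = 2.716 kΩ.
V_out = 16.4 × 2.716/(6.172 + 2.716) = 5.012 V.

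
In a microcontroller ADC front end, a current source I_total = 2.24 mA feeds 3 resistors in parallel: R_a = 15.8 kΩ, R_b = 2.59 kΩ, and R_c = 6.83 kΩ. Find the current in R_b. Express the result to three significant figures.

I ≈ 1.45 mA

Total conductance ΣG = 1/15.8 + 1/2.59 + 1/6.83 = 0.5958 (units of 1/kΩ).
Current divider: I(R_b) = I_total · G_k/ΣG = 2.24 × (0.3861/0.5958) = 2.24 × 0.6480 = 1.452 mA.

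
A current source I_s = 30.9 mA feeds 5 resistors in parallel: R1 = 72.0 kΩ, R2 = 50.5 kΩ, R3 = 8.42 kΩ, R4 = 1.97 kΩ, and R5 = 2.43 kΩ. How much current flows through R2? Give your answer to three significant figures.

I ≈ 0.571 mA

Total conductance ΣG = 1/72.0 + 1/50.5 + 1/8.42 + 1/1.97 + 1/2.43 = 1.072 (units of 1/kΩ).
Current divider: I(R2) = I_s · G_k/ΣG = 30.9 × (0.01980/1.072) = 30.9 × 0.01848 = 0.5710 mA.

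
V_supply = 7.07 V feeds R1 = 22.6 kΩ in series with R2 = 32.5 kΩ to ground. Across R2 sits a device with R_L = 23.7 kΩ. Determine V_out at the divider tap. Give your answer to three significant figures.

V_out ≈ 2.67 V

The load sits in parallel with R2, giving an effective lower resistance R2' = R2·R_L/(R2+R_L) = 13.71 kΩ.
Voltage divider with the loaded lower leg: V_out = 7.07 × 13.71/(22.6 + 13.71) = 7.07 × 0.3775 = 2.669 V.
(Unloaded it would be 4.17 V; the load pulls it down.)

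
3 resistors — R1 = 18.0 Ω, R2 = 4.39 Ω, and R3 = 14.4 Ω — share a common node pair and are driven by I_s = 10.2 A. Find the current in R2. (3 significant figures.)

Conductances: ΣG = 1/18.0 + 1/4.39 + 1/14.4 = 0.3528 (1/Ω).
By the current-divider rule, I = I_s · G_k/ΣG = 10.2 × 0.6457 = 6.586 A.

I ≈ 6.59 A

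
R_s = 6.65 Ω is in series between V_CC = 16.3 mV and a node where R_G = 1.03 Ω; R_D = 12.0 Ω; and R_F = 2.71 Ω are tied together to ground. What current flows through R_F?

I ≈ 0.575 mA

Combine the parallel branches: R_p = (1/1.03 + 1/12.0 + 1/2.71)⁻¹ = 0.7026 Ω.
Node voltage V_A = V_CC · R_p/(R_s + R_p) = 16.3 × 0.09556 = 1.558 mV.
I(R_F) = V_A / R_F = 1.558/2.71 = 0.5748 mA.
(Check via current divider: I_total = 2.217 mA; share G_k/ΣG = 0.2593 → same result.)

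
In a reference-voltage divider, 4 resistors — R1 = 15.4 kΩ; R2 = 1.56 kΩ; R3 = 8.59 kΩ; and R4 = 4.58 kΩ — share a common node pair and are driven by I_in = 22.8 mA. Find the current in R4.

I ≈ 4.78 mA

Total conductance ΣG = 1/15.4 + 1/1.56 + 1/8.59 + 1/4.58 = 1.041 (units of 1/kΩ).
R4 takes the fraction G_k/ΣG = 0.2183/1.041 = 0.2098, so I = 22.8 × 0.2098 = 4.783 mA.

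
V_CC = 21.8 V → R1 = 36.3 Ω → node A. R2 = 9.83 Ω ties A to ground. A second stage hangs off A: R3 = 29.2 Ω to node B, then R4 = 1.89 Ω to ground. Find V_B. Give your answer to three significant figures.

Node A sees R2 in parallel with the series input of stage 2, R3 + R4 = 31.09 Ω.
R2 ‖ (R3+R4) = 7.469 Ω.
V_A = 21.8 × 7.469/(36.3 + 7.469) = 3.720 V.
V_B = V_A × 0.06079 = 0.2261 V.

V_B ≈ 0.226 V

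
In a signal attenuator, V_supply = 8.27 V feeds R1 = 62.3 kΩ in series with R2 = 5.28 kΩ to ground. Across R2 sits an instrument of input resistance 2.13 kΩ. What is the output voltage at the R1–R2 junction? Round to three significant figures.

V_out ≈ 0.197 V

First combine the lower leg with the load: R2 ‖ R_L = 1.518 kΩ.
Voltage divider with the loaded lower leg: V_out = 8.27 × 1.518/(62.3 + 1.518) = 8.27 × 0.02378 = 0.1967 V.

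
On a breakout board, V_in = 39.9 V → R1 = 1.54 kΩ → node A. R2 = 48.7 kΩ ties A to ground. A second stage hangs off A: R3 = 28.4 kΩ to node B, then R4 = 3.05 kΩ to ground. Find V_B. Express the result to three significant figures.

V_B ≈ 3.58 V

The second stage (R3 + R4 = 31.45 kΩ) loads node A in parallel with R2.
Effective lower resistance at A: R2 ‖ 31.45 = 19.11 kΩ.
So V_A = 39.9 × 0.9254 = 36.92 V.
Stage 2 is unloaded, so V_B = V_A · R4/(R3+R4) = 36.92 × 3.05/31.45 = 3.581 V.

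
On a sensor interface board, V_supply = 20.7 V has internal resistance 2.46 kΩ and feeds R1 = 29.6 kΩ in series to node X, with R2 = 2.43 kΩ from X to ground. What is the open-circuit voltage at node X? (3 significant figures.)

R1' = 2.46 + 29.6 = 32.06 kΩ (source resistance + R1).
Open-circuit (no load on X): V_th = V_supply · R2/(R1' + R2) = 20.7 × 2.43/(32.06 + 2.43) = 1.458 V.

V_th ≈ 1.46 V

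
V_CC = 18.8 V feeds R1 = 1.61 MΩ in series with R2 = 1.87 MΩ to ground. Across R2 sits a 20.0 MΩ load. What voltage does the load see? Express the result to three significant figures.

R2 ‖ R_L = (1.87 × 20.0)/(1.87 + 20.0) = 1.710 MΩ.
Then V_out = V_CC · R2'/(R1 + R2') = 18.8 × 1.710/3.320 = 9.683 V.

V_out ≈ 9.68 V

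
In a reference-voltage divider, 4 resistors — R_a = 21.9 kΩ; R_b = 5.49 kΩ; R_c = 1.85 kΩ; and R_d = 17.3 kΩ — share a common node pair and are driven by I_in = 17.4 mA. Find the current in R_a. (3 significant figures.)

ΣG = 1/21.9 + 1/5.49 + 1/1.85 + 1/17.3 = 0.8262.
Current divider: I(R_a) = I_in · G_k/ΣG = 17.4 × (0.04566/0.8262) = 17.4 × 0.05527 = 0.9617 mA.

I ≈ 0.962 mA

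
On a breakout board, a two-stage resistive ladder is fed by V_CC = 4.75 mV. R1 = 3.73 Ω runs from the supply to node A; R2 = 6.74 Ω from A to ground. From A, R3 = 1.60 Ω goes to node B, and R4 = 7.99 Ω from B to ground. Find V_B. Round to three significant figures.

V_B ≈ 2.04 mV

Node A sees R2 in parallel with the series input of stage 2, R3 + R4 = 9.590 Ω.
Effective lower resistance at A: R2 ‖ 9.590 = 3.958 Ω.
So V_A = 4.75 × 0.5148 = 2.445 mV.
Then the unloaded second divider: V_B = V_A × R4/(R3+R4) = 2.445 × 0.8332 = 2.037 mV.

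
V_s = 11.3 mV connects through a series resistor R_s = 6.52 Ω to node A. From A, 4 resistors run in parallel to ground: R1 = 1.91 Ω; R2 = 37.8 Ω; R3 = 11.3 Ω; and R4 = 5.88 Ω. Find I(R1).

Equivalent of the parallel group: R_p = 1.237 Ω.
V_A by voltage divider: V_A = 11.3 × 1.237/(6.52 + 1.237) = 1.802 mV.
Branch current I = V_A/R1 = 1.802/1.91 = 0.9433 mA.
(Check via current divider: I_total = 1.457 mA; share G_k/ΣG = 0.6475 → same result.)

I ≈ 0.943 mA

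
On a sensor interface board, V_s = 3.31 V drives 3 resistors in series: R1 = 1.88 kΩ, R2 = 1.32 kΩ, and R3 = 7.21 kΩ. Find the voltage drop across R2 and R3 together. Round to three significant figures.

Total series resistance ΣR = 1.88 + 1.32 + 7.21 = 10.41 kΩ.
R_{R2..R3} = 1.32 + 7.21 = 8.530 kΩ.
V = V_s · R/ΣR = 3.31 × 0.8194 = 2.712 V.

V ≈ 2.71 V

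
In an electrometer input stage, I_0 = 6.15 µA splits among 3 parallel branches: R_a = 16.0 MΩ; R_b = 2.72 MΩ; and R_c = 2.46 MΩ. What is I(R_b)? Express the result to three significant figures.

I ≈ 2.70 µA

ΣG = 1/16.0 + 1/2.72 + 1/2.46 = 0.8367.
Current divider: I(R_b) = I_0 · G_k/ΣG = 6.15 × (0.3676/0.8367) = 6.15 × 0.4394 = 2.702 µA.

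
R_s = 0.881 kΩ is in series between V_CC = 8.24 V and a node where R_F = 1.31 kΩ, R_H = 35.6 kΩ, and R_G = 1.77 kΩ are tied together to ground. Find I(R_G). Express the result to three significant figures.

I ≈ 2.12 mA

Combine the parallel branches: R_p = (1/1.31 + 1/35.6 + 1/1.77)⁻¹ = 0.7372 kΩ.
V_A by voltage divider: V_A = 8.24 × 0.7372/(0.881 + 0.7372) = 3.754 V.
I(R_G) = V_A / R_G = 3.754/1.77 = 2.121 mA.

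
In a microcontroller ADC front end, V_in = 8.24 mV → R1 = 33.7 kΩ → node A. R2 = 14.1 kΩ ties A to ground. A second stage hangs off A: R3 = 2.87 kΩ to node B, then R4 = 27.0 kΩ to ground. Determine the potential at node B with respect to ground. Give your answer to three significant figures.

The second stage (R3 + R4 = 29.87 kΩ) loads node A in parallel with R2.
Effective lower resistance at A: R2 ‖ 29.87 = 9.579 kΩ.
V_A = 8.24 × 9.579/(33.7 + 9.579) = 1.824 mV.
V_B = V_A × 0.9039 = 1.648 mV.

V_B ≈ 1.65 mV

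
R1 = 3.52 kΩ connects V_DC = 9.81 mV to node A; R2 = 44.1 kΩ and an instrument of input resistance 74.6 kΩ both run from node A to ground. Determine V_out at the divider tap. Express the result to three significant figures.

V_out ≈ 8.70 mV

First combine the lower leg with the load: R2 ‖ R_L = 27.72 kΩ.
Now apply the divider: V_out = 9.81 × 0.8873 = 8.704 mV.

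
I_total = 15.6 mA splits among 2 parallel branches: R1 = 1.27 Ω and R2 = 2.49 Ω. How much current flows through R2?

I ≈ 5.27 mA

For two parallel branches, I_k = I_total · (other R)/(sum of R).
I(R2) = 15.6 × 1.27/(1.27 + 2.49) = 15.6 × 0.3378 = 5.269 mA.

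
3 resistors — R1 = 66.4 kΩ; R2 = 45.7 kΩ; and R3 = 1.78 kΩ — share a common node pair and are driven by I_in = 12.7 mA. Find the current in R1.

Total conductance ΣG = 1/66.4 + 1/45.7 + 1/1.78 = 0.5987 (units of 1/kΩ).
By the current-divider rule, I = I_in · G_k/ΣG = 12.7 × 0.02515 = 0.3194 mA.

I ≈ 0.319 mA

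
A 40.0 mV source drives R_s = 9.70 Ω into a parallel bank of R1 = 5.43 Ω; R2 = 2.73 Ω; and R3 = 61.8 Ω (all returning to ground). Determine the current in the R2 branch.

Combine the parallel branches: R_p = (1/5.43 + 1/2.73 + 1/61.8)⁻¹ = 1.765 Ω.
V_A = 40.0 × 1.765/11.46 = 6.157 mV.
I(R2) = V_A / R2 = 6.157/2.73 = 2.255 mA.

I ≈ 2.26 mA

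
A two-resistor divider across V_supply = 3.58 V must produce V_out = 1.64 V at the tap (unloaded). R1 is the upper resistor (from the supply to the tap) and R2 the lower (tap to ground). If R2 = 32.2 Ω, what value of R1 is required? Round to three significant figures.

R1 ≈ 38.1 Ω

The divider ratio is R2/(R1+R2) = 1.64/3.58 = 0.4581.
Rearranging, R1 = R2·(1−k)/k = 32.2 × 1.183 = 38.09 Ω.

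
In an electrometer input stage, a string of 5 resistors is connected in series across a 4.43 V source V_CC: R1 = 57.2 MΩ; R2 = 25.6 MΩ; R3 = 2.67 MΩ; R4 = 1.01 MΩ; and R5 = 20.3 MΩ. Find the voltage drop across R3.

Series total: ΣR = 57.2 + 25.6 + 2.67 + 1.01 + 20.3 = 106.8 MΩ.
V = V_CC · R/ΣR = 4.43 × 0.02500 = 0.1108 V.

V ≈ 0.111 V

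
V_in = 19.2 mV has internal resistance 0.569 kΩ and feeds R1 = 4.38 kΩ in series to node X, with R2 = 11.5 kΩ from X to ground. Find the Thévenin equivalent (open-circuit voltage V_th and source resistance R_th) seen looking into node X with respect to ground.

R1' = 0.569 + 4.38 = 4.949 kΩ (source resistance + R1).
With X open, the divider is unloaded: V_th = 19.2 × 11.5/16.45 = 13.42 mV.
Zeroing V_in shorts the top of R1' to ground, so R_th = R1' ‖ R2 = 3.460 kΩ.

V_th ≈ 13.4 mV, R_th ≈ 3.46 kΩ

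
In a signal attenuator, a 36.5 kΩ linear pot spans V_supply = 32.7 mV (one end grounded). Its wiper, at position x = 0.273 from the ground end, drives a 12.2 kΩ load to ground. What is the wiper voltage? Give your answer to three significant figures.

Split the track: R_lower = x·R_p = 9.965 kΩ, R_upper = (1−x)·R_p = 26.54 kΩ.
R_L loads the lower segment: effective lower R = 5.485 kΩ.
Then V_out = V_supply · 5.485/(26.54 + 5.485) = 5.601 mV.

V_out ≈ 5.60 mV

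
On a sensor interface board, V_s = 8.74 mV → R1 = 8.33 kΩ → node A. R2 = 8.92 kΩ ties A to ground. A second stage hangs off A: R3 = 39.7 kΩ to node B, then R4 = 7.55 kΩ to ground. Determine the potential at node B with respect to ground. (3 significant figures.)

Node A sees R2 in parallel with the series input of stage 2, R3 + R4 = 47.25 kΩ.
Effective lower resistance at A: R2 ‖ 47.25 = 7.503 kΩ.
First divider: V_A = V_s · 7.503/(8.33 + 7.503) = 4.142 mV.
Then the unloaded second divider: V_B = V_A × R4/(R3+R4) = 4.142 × 0.1598 = 0.6618 mV.

V_B ≈ 0.662 mV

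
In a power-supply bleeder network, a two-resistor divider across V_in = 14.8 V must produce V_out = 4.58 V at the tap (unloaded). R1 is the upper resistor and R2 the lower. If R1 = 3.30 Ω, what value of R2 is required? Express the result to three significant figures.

The divider ratio is R2/(R1+R2) = 4.58/14.8 = 0.3095.
So R2 = R1 · V_out/(V_in − V_out) = 3.30 × 4.58/(14.8 − 4.58) = 3.30 × 0.4481 = 1.479 Ω.

R2 ≈ 1.48 Ω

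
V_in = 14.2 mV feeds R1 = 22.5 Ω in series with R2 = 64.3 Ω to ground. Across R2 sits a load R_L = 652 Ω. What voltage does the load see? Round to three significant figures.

R2 ‖ R_L = (64.3 × 652)/(64.3 + 652) = 58.53 Ω.
Then V_out = V_in · R2'/(R1 + R2') = 14.2 × 58.53/81.03 = 10.26 mV.

V_out ≈ 10.3 mV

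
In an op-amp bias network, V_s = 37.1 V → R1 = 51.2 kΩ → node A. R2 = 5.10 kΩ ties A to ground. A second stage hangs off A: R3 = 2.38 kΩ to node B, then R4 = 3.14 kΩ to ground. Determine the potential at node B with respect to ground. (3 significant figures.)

V_B ≈ 1.04 V

The second stage (R3 + R4 = 5.520 kΩ) loads node A in parallel with R2.
Effective lower resistance at A: R2 ‖ 5.520 = 2.651 kΩ.
First divider: V_A = V_s · 2.651/(51.2 + 2.651) = 1.826 V.
Then the unloaded second divider: V_B = V_A × R4/(R3+R4) = 1.826 × 0.5688 = 1.039 V.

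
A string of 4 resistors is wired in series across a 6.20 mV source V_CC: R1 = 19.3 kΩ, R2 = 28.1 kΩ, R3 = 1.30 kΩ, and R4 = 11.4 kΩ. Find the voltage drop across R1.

Total series resistance ΣR = 19.3 + 28.1 + 1.30 + 11.4 = 60.10 kΩ.
V = V_CC · R/ΣR = 6.20 × 0.3211 = 1.991 mV.

V ≈ 1.99 mV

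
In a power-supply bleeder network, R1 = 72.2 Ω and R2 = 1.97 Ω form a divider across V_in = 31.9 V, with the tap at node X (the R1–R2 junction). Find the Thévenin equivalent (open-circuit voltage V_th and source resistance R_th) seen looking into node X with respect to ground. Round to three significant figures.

V_th is the unloaded tap voltage: V_in · R2/(R1+R2) = 31.9 × 0.02656 = 0.8473 V.
Zeroing V_in shorts the top of R1 to ground, so R_th = R1 ‖ R2 = 1.918 Ω.

V_th ≈ 0.847 V, R_th ≈ 1.92 Ω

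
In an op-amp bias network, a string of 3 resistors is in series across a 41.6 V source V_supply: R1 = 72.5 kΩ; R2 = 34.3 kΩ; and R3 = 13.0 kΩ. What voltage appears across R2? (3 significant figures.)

V ≈ 11.9 V

Total series resistance ΣR = 72.5 + 34.3 + 13.0 = 119.8 kΩ.
Voltage divider: V = V_supply · (34.30 / 119.8) = 41.6 × 0.2863 = 11.91 V.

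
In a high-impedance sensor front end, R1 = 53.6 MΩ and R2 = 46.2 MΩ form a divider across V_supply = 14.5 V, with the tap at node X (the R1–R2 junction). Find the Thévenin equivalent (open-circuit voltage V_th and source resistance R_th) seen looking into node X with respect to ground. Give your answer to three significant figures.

V_th ≈ 6.71 V, R_th ≈ 24.8 MΩ

Open-circuit (no load on X): V_th = V_supply · R2/(R1 + R2) = 14.5 × 46.2/(53.60 + 46.2) = 6.712 V.
Zeroing V_supply shorts the top of R1 to ground, so R_th = R1 ‖ R2 = 24.81 MΩ.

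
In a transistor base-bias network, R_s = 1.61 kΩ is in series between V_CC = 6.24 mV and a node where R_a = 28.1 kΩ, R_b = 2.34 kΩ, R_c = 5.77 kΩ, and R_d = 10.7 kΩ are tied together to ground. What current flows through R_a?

I ≈ 0.102 µA

Parallel bank: R_p = 1/(1/28.1 + 1/2.34 + 1/5.77 + 1/10.7) = 1.370 kΩ.
Node voltage V_A = V_CC · R_p/(R_s + R_p) = 6.24 × 0.4598 = 2.869 mV.
I(R_a) = V_A / R_a = 2.869/28.1 = 0.1021 µA.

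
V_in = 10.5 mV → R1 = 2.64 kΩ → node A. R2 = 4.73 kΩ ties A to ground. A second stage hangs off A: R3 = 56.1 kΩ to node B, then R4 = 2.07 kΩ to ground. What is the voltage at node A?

Looking into the second stage from A: R3 + R4 = 58.17 kΩ appears in parallel with R2.
Effective lower resistance at A: R2 ‖ 58.17 = 4.374 kΩ.
So V_A = 10.5 × 0.6236 = 6.548 mV.

V_A ≈ 6.55 mV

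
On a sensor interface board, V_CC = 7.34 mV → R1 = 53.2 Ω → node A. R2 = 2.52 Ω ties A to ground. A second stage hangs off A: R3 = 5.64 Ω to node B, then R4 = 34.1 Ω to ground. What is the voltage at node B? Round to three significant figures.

Looking into the second stage from A: R3 + R4 = 39.74 Ω appears in parallel with R2.
R2 ‖ (R3+R4) = 2.370 Ω.
First divider: V_A = V_CC · 2.370/(53.2 + 2.370) = 0.3130 mV.
Then the unloaded second divider: V_B = V_A × R4/(R3+R4) = 0.3130 × 0.8581 = 0.2686 mV.

V_B ≈ 0.269 mV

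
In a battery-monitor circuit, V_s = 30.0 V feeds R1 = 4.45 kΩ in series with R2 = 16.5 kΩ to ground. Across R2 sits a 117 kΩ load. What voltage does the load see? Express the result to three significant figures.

V_out ≈ 22.9 V

First combine the lower leg with the load: R2 ‖ R_L = 14.46 kΩ.
Then V_out = V_s · R2'/(R1 + R2') = 30.0 × 14.46/18.91 = 22.94 V.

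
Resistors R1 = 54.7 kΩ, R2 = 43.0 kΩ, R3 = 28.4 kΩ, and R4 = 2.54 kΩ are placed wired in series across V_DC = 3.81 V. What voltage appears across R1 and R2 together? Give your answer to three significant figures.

Total series resistance ΣR = 54.7 + 43.0 + 28.4 + 2.54 = 128.6 kΩ.
R_{R1..R2} = 54.7 + 43.0 = 97.70 kΩ.
By the voltage-divider rule, V = 3.81 × 97.70/128.6 = 2.894 V.

V ≈ 2.89 V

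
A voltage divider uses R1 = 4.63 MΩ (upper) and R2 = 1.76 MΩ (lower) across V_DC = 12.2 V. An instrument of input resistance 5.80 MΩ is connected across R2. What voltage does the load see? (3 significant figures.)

First combine the lower leg with the load: R2 ‖ R_L = 1.350 MΩ.
Then V_out = V_DC · R2'/(R1 + R2') = 12.2 × 1.350/5.980 = 2.755 V.

V_out ≈ 2.75 V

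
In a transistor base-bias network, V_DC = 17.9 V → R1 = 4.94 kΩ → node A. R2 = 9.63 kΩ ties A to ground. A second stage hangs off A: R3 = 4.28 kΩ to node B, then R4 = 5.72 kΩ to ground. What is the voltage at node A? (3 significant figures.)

The second stage (R3 + R4 = 10.00 kΩ) loads node A in parallel with R2.
R2 ‖ (R3+R4) = 4.906 kΩ.
First divider: V_A = V_DC · 4.906/(4.94 + 4.906) = 8.919 V.

V_A ≈ 8.92 V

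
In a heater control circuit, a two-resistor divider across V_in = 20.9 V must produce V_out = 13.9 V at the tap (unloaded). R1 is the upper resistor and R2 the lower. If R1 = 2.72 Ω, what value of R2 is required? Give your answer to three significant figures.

V_out/V_in = R2/(R1+R2) = 0.6651.
Rearranging, R2 = R1·k/(1−k) = 2.72 × 1.986 = 5.401 Ω.

R2 ≈ 5.40 Ω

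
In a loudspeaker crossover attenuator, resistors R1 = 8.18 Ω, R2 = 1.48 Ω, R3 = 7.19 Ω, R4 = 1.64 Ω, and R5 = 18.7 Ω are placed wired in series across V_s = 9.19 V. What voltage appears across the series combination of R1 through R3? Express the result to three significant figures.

V ≈ 4.16 V

Series total: ΣR = 8.18 + 1.48 + 7.19 + 1.64 + 18.7 = 37.19 Ω.
R_{R1..R3} = 8.18 + 1.48 + 7.19 = 16.85 Ω.
By the voltage-divider rule, V = 9.19 × 16.85/37.19 = 4.164 V.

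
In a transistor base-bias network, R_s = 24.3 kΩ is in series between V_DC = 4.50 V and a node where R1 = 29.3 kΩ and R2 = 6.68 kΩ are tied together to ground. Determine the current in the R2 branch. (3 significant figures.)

Equivalent of the parallel group: R_p = 5.440 kΩ.
V_A = 4.50 × 5.440/29.74 = 0.8231 V.
I(R2) = V_A / R2 = 0.8231/6.68 = 0.1232 mA.

I ≈ 0.123 mA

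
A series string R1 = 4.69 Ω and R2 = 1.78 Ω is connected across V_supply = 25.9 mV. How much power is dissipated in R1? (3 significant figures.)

Series current I = V_supply/ΣR = 25.9/6.470 = 4.003 mA.
P = I²R = 16.02 × 4.69 = 75.16 µW.

P ≈ 75.2 µW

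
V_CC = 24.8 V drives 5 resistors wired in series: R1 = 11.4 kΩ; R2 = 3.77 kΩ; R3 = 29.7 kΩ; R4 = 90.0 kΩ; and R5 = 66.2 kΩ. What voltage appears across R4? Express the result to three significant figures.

V ≈ 11.1 V

ΣR = 11.4 + 3.77 + 29.7 + 90.0 + 66.2 = 201.1 kΩ.
V = V_CC · R/ΣR = 24.8 × 0.4476 = 11.10 V.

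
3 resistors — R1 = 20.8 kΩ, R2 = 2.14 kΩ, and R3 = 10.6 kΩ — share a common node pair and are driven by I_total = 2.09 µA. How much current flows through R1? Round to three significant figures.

I ≈ 0.165 µA

ΣG = 1/20.8 + 1/2.14 + 1/10.6 = 0.6097.
By the current-divider rule, I = I_total · G_k/ΣG = 2.09 × 0.07885 = 0.1648 µA.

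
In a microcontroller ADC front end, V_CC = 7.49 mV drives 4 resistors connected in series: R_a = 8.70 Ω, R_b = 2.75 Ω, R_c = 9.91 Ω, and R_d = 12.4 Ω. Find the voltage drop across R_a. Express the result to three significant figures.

ΣR = 8.70 + 2.75 + 9.91 + 12.4 = 33.76 Ω.
Voltage divider: V = V_CC · (8.700 / 33.76) = 7.49 × 0.2577 = 1.930 mV.

V ≈ 1.93 mV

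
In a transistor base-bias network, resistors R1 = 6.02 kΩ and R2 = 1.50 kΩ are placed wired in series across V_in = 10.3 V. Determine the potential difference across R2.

V ≈ 2.05 V

Series total: ΣR = 6.02 + 1.50 = 7.520 kΩ.
V = V_in · R/ΣR = 10.3 × 0.1995 = 2.055 V.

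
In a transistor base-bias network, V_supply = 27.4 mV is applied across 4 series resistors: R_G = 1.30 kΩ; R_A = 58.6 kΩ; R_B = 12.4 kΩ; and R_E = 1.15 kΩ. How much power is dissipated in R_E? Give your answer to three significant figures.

ΣR = 73.45 kΩ → I = 27.4/73.45 = 0.3730 µA.
P = I²R = 0.1392 × 1.15 = 0.1600 nW.

P ≈ 0.160 nW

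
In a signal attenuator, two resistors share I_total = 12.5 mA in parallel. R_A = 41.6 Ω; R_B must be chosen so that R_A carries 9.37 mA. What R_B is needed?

R_B ≈ 125 Ω

The fraction through R_A equals R_B/(R_A+R_B).
With f = 0.7496, R_B = R_A · f/(1−f) = 41.6 × 2.994 = 124.5 Ω.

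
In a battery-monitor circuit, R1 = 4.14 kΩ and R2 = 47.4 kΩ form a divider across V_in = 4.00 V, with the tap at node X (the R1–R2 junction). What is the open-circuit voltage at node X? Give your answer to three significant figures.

Open-circuit (no load on X): V_th = V_in · R2/(R1 + R2) = 4.00 × 47.4/(4.140 + 47.4) = 3.679 V.

V_th ≈ 3.68 V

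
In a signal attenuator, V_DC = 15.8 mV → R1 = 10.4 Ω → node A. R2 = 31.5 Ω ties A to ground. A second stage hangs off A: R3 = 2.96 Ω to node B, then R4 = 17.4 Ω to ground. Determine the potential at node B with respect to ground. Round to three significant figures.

The second stage (R3 + R4 = 20.36 Ω) loads node A in parallel with R2.
R2 ‖ (R3+R4) = 12.37 Ω.
So V_A = 15.8 × 0.5432 = 8.582 mV.
Stage 2 is unloaded, so V_B = V_A · R4/(R3+R4) = 8.582 × 17.4/20.36 = 7.335 mV.

V_B ≈ 7.33 mV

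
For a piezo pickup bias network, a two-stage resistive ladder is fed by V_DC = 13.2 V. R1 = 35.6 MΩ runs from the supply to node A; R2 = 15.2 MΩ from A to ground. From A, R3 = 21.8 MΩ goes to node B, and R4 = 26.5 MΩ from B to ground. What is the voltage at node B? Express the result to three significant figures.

The second stage (R3 + R4 = 48.30 MΩ) loads node A in parallel with R2.
R2 ‖ (R3+R4) = 11.56 MΩ.
V_A = 13.2 × 11.56/(35.6 + 11.56) = 3.236 V.
Then the unloaded second divider: V_B = V_A × R4/(R3+R4) = 3.236 × 0.5487 = 1.775 V.

V_B ≈ 1.78 V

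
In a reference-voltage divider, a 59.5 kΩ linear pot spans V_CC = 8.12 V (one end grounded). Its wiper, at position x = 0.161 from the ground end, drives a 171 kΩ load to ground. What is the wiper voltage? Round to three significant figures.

V_out ≈ 1.25 V

The pot divides into 49.92 kΩ above the wiper and 9.579 kΩ below.
Lower segment in parallel with the load: 9.579 ‖ 171 = 9.071 kΩ.
V_out = 8.12 × 9.071/(49.92 + 9.071) = 1.249 V.
(Unloaded: V_out = x·V_CC = 1.31 V.)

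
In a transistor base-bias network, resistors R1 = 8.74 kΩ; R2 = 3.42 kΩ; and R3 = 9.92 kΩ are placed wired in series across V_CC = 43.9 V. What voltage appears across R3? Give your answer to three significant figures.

ΣR = 8.74 + 3.42 + 9.92 = 22.08 kΩ.
By the voltage-divider rule, V = 43.9 × 9.920/22.08 = 19.72 V.

V ≈ 19.7 V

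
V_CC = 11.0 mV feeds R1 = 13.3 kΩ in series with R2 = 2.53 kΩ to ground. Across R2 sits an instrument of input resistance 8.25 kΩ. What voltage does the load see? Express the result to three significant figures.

R2 ‖ R_L = (2.53 × 8.25)/(2.53 + 8.25) = 1.936 kΩ.
Then V_out = V_CC · R2'/(R1 + R2') = 11.0 × 1.936/15.24 = 1.398 mV.

V_out ≈ 1.40 mV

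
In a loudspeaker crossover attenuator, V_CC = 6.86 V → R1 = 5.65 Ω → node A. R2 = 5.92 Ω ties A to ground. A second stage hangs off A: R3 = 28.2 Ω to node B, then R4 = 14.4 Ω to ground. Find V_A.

The second stage (R3 + R4 = 42.60 Ω) loads node A in parallel with R2.
Effective lower resistance at A: R2 ‖ 42.60 = 5.198 Ω.
First divider: V_A = V_CC · 5.198/(5.65 + 5.198) = 3.287 V.

V_A ≈ 3.29 V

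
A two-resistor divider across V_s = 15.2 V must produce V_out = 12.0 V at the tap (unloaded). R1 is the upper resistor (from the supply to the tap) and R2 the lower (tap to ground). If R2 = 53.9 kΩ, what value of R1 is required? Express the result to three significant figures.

R1 ≈ 14.4 kΩ

Required fraction k = V_out/V_s = 0.7895.
R1 = R2·(1/k − 1) = 53.9 × 0.2667 = 14.37 kΩ.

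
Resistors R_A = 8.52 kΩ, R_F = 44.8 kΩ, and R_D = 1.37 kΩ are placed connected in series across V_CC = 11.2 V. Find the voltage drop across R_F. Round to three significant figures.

ΣR = 8.52 + 44.8 + 1.37 = 54.69 kΩ.
By the voltage-divider rule, V = 11.2 × 44.80/54.69 = 9.175 V.

V ≈ 9.17 V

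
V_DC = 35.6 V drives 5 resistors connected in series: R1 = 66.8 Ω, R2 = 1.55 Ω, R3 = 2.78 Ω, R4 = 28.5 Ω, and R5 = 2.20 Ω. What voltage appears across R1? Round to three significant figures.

Series total: ΣR = 66.8 + 1.55 + 2.78 + 28.5 + 2.20 = 101.8 Ω.
V = V_DC · R/ΣR = 35.6 × 0.6560 = 23.35 V.

V ≈ 23.4 V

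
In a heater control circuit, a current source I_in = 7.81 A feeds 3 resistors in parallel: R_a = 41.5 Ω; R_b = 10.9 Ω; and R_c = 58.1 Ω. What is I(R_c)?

Total conductance ΣG = 1/41.5 + 1/10.9 + 1/58.1 = 0.1331 (units of 1/Ω).
R_c takes the fraction G_k/ΣG = 0.01721/0.1331 = 0.1294, so I = 7.81 × 0.1294 = 1.010 A.

I ≈ 1.01 A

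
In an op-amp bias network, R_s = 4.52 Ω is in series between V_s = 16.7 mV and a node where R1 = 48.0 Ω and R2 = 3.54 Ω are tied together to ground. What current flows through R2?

Parallel bank: R_p = 1/(1/48.0 + 1/3.54) = 3.297 Ω.
Node voltage V_A = V_s · R_p/(R_s + R_p) = 16.7 × 0.4218 = 7.043 mV.
Branch current I = V_A/R2 = 7.043/3.54 = 1.990 mA.

I ≈ 1.99 mA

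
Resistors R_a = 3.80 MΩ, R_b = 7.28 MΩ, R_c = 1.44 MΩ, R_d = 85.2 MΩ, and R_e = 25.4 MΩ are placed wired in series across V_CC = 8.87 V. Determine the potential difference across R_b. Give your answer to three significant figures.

Total series resistance ΣR = 3.80 + 7.28 + 1.44 + 85.2 + 25.4 = 123.1 MΩ.
Voltage divider: V = V_CC · (7.280 / 123.1) = 8.87 × 0.05913 = 0.5245 V.

V ≈ 0.524 V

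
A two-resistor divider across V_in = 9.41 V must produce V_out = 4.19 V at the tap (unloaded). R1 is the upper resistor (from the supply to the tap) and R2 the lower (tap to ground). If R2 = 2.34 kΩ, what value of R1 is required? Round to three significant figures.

Required fraction k = V_out/V_in = 0.4453.
Rearranging, R1 = R2·(1−k)/k = 2.34 × 1.246 = 2.915 kΩ.

R1 ≈ 2.92 kΩ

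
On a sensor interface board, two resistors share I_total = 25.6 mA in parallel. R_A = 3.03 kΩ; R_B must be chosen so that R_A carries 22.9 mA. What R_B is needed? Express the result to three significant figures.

The fraction through R_A equals R_B/(R_A+R_B).
22.9/25.6 = R_B/(R_A + R_B) → R_B = R_A · (0.8945)/(1 − 0.8945) = 3.03 × 8.481 = 25.70 kΩ.

R_B ≈ 25.7 kΩ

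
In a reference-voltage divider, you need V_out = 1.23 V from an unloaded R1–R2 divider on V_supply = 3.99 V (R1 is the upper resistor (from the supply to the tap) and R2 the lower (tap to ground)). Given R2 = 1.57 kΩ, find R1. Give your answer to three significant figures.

R1 ≈ 3.52 kΩ

The divider ratio is R2/(R1+R2) = 1.23/3.99 = 0.3083.
Rearranging, R1 = R2·(1−k)/k = 1.57 × 2.244 = 3.523 kΩ.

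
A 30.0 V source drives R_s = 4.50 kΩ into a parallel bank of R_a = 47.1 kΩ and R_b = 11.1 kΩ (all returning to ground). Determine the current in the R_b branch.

I ≈ 1.80 mA

Parallel bank: R_p = 1/(1/47.1 + 1/11.1) = 8.983 kΩ.
Node voltage V_A = V_supply · R_p/(R_s + R_p) = 30.0 × 0.6662 = 19.99 V.
Branch current I = V_A/R_b = 19.99/11.1 = 1.801 mA.
(Equivalently: I_total = 2.225 mA, then current-divider fraction G_k/ΣG = 0.8093.)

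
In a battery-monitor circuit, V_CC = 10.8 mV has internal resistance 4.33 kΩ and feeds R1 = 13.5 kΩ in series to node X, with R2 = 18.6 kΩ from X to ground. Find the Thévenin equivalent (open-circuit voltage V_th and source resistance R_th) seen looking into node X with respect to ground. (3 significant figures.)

R1' = 4.33 + 13.5 = 17.83 kΩ (source resistance + R1).
With X open, the divider is unloaded: V_th = 10.8 × 18.6/36.43 = 5.514 mV.
Looking into X with the source shorted: R_th = R1'·R2/(R1'+R2) = 17.83 × 18.6/36.43 = 9.103 kΩ.

V_th ≈ 5.51 mV, R_th ≈ 9.10 kΩ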